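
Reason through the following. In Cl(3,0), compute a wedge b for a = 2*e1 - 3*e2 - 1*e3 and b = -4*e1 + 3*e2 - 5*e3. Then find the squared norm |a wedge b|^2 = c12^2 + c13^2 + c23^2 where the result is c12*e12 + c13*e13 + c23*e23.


a wedge b = (a1*b2 - a2*b1)*e12 + (a1*b3 - a3*b1)*e13 + (a2*b3 - a3*b2)*e23
e12 coeff: 2*3 - (-3)*(-4) = 6 - 12 = -6
e13 coeff: 2*(-5) - (-1)*(-4) = -10 - 4 = -14
e23 coeff: (-3)*(-5) - (-1)*3 = 15 - (-3) = 18
|a wedge b|^2 = (-6)^2 + (-14)^2 + 18^2
= 36 + 196 + 324
= 556


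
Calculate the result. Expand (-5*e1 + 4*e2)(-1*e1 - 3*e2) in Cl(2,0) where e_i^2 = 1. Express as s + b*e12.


Expand: (-5*e1 + 4*e2)(-1*e1 - 3*e2)
= (-5)*(-1)*e1e1 + (-5)*(-3)*e1e2 + 4*(-1)*e2e1 + 4*(-3)*e2e2
Using e1^2 = e2^2 = 1, e2e1 = -e1e2:
Scalar part s = (-5)*(-1) + 4*(-3) = 5 + (-12) = -7
Bivector part b = (-5)*(-3) - 4*(-1) = 15 - (-4) = 19
uv = -7 + 19*e12


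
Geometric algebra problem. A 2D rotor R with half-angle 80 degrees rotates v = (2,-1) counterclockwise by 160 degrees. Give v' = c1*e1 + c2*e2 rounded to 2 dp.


Rotor R = cos(80deg) - sin(80deg)*e12
Rotation angle theta = 2 * 80 = 160 degrees
v' = R*v*~R rotates v by theta.
cos(160deg) = -0.9397, sin(160deg) = 0.3420
v'_1 = 2*cos(160deg) - (-1)*sin(160deg)
= 2*(-0.9397) - (-1)*0.3420
= -1.54
v'_2 = 2*sin(160deg) + (-1)*cos(160deg)
= 2*0.3420 + (-1)*(-0.9397)
= 1.62
v' = -1.54*e1 + 1.62*e2


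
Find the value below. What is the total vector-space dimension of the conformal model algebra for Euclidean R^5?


The conformal model of R^5 uses Cl(6,1): the 5 Euclidean generators plus two extra orthogonal generators e+ (e+^2 = +1) and e- (e-^2 = -1), from which the null vectors e0, einf are built.
Number of generators m = 5 + 2 = 7.
dim Cl(p,q) = 2^m = 2^7 = 128


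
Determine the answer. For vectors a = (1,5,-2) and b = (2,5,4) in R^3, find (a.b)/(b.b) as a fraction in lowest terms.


Projection coefficient = (a . b) / (b . b)
a . b = 1*2 + 5*5 + (-2)*4
= 2 + 25 + (-8) = 19
b . b = 2^2 + 5^2 + 4^2
= 4 + 25 + 16 = 45
Coefficient = 19/45
In lowest terms: 19/45


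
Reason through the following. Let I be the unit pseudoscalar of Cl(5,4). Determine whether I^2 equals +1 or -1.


The pseudoscalar I = e1...e_n (product of all n generators) of Cl(p,q) satisfies I^2 = (-1)^(q + n(n-1)/2).
p = 5, q = 4, n = p + q = 9
n(n-1)/2 = 9 * 8 / 2 = 36
Exponent = q + n(n-1)/2 = 4 + 36 = 40
I^2 = (-1)^40 = +1


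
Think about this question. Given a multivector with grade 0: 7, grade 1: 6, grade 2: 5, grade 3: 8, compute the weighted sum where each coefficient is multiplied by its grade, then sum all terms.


Grade-weighted sum = sum of grade_k * coefficient_k
0*7 = 0
1*6 = 6
2*5 = 10
3*8 = 24
Total = 0 + 6 + 10 + 24 = 40


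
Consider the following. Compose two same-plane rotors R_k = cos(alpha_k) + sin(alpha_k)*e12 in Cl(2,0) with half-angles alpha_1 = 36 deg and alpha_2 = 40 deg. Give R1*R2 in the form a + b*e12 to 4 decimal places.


Same-plane rotors commute and their half-angles add:
R1*R2 = cos(a1 + a2) + sin(a1 + a2)*e12.
a1 + a2 = 36 + 40 = 76 deg
cos(76 deg) = 0.2419
sin(76 deg) = 0.9703
R1*R2 = 0.2419 + 0.9703*e12


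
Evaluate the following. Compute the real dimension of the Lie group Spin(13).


Spin(n) double-covers SO(n); both have Lie algebra so(n) of dimension n(n-1)/2.
n = 13
n(n-1) = 13 * 12 = 156
dim Spin(13) = 156/2 = 78


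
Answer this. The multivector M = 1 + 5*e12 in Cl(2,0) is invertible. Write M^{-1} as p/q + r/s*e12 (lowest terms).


M = 1 + 5*e12, where e12^2 = -1.
Since M commutes with its reverse ~M = a - b*e12, M * ~M = a^2 - b^2*e12^2 = a^2 + b^2.
So M^{-1} = ~M / (a^2 + b^2) = (a - b*e12)/(a^2 + b^2).
a^2 + b^2 = 1 + 25 = 26
Scalar part = 1/26 = 1/26
Bivector coeff = -5/26 = -5/26
M^{-1} = 1/26 - 5/26*e12


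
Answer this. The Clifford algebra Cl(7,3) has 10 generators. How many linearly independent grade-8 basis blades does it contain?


Number of grade-k basis blades in Cl(p,q) with n = p + q is C(n, k).
n = 7 + 3 = 10
C(10, 8) = 10! / (8! * 2!)
= 3628800 / (40320 * 2)
= 45


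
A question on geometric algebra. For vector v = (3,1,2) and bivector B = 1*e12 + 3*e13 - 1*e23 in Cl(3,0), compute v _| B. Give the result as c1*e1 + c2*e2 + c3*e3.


Left contraction v _| B = <vB>_1 (grade-1 part of the geometric product vB).
Using e1_|e12 = e2, e2_|e12 = -e1, e1_|e13 = e3, e3_|e13 = -e1, e2_|e23 = e3, e3_|e23 = -e2:
e1 coeff: -v2*b12 - v3*b13 = -(1)*(1) - (2)*(3) = -7
e2 coeff: v1*b12 - v3*b23 = (3)*(1) - (2)*(-1) = 5
e3 coeff: v1*b13 + v2*b23 = (3)*(3) + (1)*(-1) = 8
v _| B = -7*e1 + 5*e2 + 8*e3


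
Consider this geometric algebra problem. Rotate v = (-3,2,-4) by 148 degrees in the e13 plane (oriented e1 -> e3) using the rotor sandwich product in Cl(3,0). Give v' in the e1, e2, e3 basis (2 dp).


Rotor R = cos(74deg) - sin(74deg)*e13
Rotation angle theta = 2 * 74 = 148 degrees in the e13 plane (e1 -> e3).
The component perpendicular to the plane (e2) is invariant: v'_2 = v2 = 2.00
cos(148deg) = -0.8480, sin(148deg) = 0.5299
v'_1 = v1*cos(theta) - v3*sin(theta) = -3*(-0.8480) - (-4)*0.5299 = 4.66
v'_3 = v1*sin(theta) + v3*cos(theta) = -3*0.5299 + (-4)*(-0.8480) = 1.80
v' = 4.66*e1 + 2.00*e2 + 1.80*e3


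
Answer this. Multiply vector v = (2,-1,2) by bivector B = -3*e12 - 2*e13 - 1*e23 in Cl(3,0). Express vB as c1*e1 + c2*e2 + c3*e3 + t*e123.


vB has grade-1 (vector) and grade-3 (trivector) parts: vB = (v _| B) + (v ^ B).
Vector part <vB>_1:
  e1: -v2*b12 - v3*b13 = -(-1)*(-3) - (2)*(-2) = 1
  e2: v1*b12 - v3*b23 = (2)*(-3) - (2)*(-1) = -4
  e3: v1*b13 + v2*b23 = (2)*(-2) + (-1)*(-1) = -3
Trivector part <vB>_3:
  e123: v1*b23 - v2*b13 + v3*b12 = (2)*(-1) - (-1)*(-2) + (2)*(-3) = -10
vB = 1*e1 - 4*e2 - 3*e3 - 10*e123


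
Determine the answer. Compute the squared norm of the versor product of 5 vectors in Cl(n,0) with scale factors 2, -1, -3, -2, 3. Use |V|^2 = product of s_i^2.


Each vector v_i has |v_i|^2 = s_i^2
Squared scales: 2^2 = 4, (-1)^2 = 1, (-3)^2 = 9, (-2)^2 = 4, 3^2 = 9
|V|^2 = 4 * 1 * 9 * 4 * 9
= 1296


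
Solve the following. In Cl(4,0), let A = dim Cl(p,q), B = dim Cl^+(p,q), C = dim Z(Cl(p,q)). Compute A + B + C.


n = 4 + 0 = 4
Total dim = 2^4 = 16
Even subalgebra dim = 2^3 = 8
n is even, so center dim = 1
Sum = 16 + 8 + 1 = 25


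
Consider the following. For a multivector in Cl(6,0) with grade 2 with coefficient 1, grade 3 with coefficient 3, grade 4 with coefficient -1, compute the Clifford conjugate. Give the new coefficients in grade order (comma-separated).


Clifford conjugate sign for grade k: (-1)^(k(k+1)/2)
Grade 2: (-1)^(2*3/2) = (-1)^3 = -1, coeff 1 -> -1
Grade 3: (-1)^(3*4/2) = (-1)^6 = 1, coeff 3 -> 3
Grade 4: (-1)^(4*5/2) = (-1)^10 = 1, coeff -1 -> -1
Conjugated coefficients: -1, 3, -1


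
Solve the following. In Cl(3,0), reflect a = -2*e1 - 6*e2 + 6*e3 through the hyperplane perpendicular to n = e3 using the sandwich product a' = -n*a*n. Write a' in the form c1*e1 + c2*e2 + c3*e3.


Reflection formula: a' = -n*a*n, with n = e3 (unit vector, n^2 = 1).
For reflection through hyperplane perp to e3:
The component along e3 flips sign, others stay.
a = (-2, -6, 6)
a' = (-2, -6, -6)
a' = -2*e1 - 6*e2 - 6*e3


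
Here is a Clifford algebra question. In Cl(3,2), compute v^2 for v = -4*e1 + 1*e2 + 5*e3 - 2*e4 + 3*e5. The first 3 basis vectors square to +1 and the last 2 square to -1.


v^2 = sum of c_i^2 * e_i^2
Positive signature terms (e_i^2 = +1): (-4)^2 + 1^2 + 5^2 = 42
Negative signature terms (e_j^2 = -1): (-2)^2 + 3^2 = 13
v^2 = 42 - 13 = 29


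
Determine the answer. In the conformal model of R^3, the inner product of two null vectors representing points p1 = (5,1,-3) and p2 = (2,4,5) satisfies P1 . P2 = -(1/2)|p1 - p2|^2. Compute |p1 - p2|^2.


p1 - p2 = (3, -3, -8)
|p1 - p2|^2 = 3^2 + (-3)^2 + (-8)^2
= 9 + 9 + 64
= 82


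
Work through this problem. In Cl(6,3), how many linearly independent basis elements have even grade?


Even subalgebra dimension = 2^(n-1)
n = 6 + 3 = 9
2^(9 - 1) = 2^8 = 256
Verification: sum of C(9,k) for even k = 1 + 36 + 126 + 84 + 9 = 256
Result = 256


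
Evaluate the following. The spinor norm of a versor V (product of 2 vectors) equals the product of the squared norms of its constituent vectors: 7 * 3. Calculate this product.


Spinor norm N(V) = |v1|^2 * |v2|^2 * ... * |v2|^2
= 7 * 3
Running product: 7, 21
N(V) = 21


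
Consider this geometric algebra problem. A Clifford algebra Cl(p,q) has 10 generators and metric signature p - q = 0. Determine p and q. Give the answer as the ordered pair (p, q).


We need p + q = 10 and p - q = 0.
Adding: 2p = 10 + 0 = 10, so p = 5.
Then q = 10 - 5 = 5.
(p, q) = (5, 5)


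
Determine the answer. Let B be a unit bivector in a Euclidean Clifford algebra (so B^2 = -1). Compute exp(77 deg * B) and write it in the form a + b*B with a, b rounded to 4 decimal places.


For a unit bivector B with B^2 = -1, the exponential series gives
e^(theta*B) = cos(theta) + sin(theta)*B (the GA analogue of Euler's formula).
theta = 77 degrees = 1.343904 rad
cos(77 deg) = 0.2250
sin(77 deg) = 0.9744
exp(theta*B) = 0.2250 + 0.9744*B


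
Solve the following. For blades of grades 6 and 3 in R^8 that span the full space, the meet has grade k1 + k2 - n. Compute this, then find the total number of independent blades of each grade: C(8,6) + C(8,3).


Meet grade = grade(A) + grade(B) - n
= 6 + 3 - 8 = 1
C(8,6) = 28
C(8,3) = 56
dim_A + dim_B = 28 + 56 = 84


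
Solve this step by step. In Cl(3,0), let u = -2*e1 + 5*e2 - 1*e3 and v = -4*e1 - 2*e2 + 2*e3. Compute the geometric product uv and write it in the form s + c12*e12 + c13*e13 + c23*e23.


In Cl(3,0): e_i^2 = 1, e_ie_j = -e_je_i for i != j.
Scalar part = u . v = (-2)*(-4) + 5*(-2) + (-1)*2
= 8 + (-10) + (-2) = -4
e12 coeff = (-2)*(-2) - 5*(-4) = 4 - (-20) = 24
e13 coeff = (-2)*2 - (-1)*(-4) = -4 - 4 = -8
e23 coeff = 5*2 - (-1)*(-2) = 10 - 2 = 8
uv = -4 + 24*e12 - 8*e13 + 8*e23


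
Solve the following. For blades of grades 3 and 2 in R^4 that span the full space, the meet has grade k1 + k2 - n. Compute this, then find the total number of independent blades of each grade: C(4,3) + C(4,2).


Meet grade = grade(A) + grade(B) - n
= 3 + 2 - 4 = 1
C(4,3) = 4
C(4,2) = 6
dim_A + dim_B = 4 + 6 = 10


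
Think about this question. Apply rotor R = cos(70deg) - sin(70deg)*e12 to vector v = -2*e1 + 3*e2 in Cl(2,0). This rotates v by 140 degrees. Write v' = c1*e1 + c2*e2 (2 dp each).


Rotor R = cos(70deg) - sin(70deg)*e12
Rotation angle theta = 2 * 70 = 140 degrees
v' = R*v*~R rotates v by theta.
cos(140deg) = -0.7660, sin(140deg) = 0.6428
v'_1 = -2*cos(140deg) - 3*sin(140deg)
= -2*(-0.7660) - 3*0.6428
= -0.40
v'_2 = -2*sin(140deg) + 3*cos(140deg)
= -2*0.6428 + 3*(-0.7660)
= -3.58
v' = -0.40*e1 - 3.58*e2


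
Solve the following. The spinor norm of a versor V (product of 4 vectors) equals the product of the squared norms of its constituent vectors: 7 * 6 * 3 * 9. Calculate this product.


Spinor norm N(V) = |v1|^2 * |v2|^2 * ... * |v4|^2
= 7 * 6 * 3 * 9
Running product: 7, 42, 126, 1134
N(V) = 1134


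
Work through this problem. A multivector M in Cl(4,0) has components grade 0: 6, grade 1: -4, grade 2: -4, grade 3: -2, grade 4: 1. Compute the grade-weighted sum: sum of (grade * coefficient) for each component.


Grade-weighted sum = sum of grade_k * coefficient_k
0*6 = 0
1*(-4) = -4
2*(-4) = -8
3*(-2) = -6
4*1 = 4
Total = 0 + (-4) + (-8) + (-6) + 4 = -14


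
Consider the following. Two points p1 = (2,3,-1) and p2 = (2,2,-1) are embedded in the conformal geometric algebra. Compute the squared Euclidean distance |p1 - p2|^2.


p1 - p2 = (0, 1, 0)
|p1 - p2|^2 = 0^2 + 1^2 + 0^2
= 0 + 1 + 0
= 1


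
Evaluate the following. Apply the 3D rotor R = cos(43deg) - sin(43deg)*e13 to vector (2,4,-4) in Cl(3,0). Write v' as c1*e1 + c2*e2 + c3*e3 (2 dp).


Rotor R = cos(43deg) - sin(43deg)*e13
Rotation angle theta = 2 * 43 = 86 degrees in the e13 plane (e1 -> e3).
The component perpendicular to the plane (e2) is invariant: v'_2 = v2 = 4.00
cos(86deg) = 0.0698, sin(86deg) = 0.9976
v'_1 = v1*cos(theta) - v3*sin(theta) = 2*0.0698 - (-4)*0.9976 = 4.13
v'_3 = v1*sin(theta) + v3*cos(theta) = 2*0.9976 + (-4)*0.0698 = 1.72
v' = 4.13*e1 + 4.00*e2 + 1.72*e3


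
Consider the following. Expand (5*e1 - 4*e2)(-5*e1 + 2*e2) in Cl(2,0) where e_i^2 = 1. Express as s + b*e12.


Expand: (5*e1 - 4*e2)(-5*e1 + 2*e2)
= 5*(-5)*e1e1 + 5*2*e1e2 + (-4)*(-5)*e2e1 + (-4)*2*e2e2
Using e1^2 = e2^2 = 1, e2e1 = -e1e2:
Scalar part s = 5*(-5) + (-4)*2 = -25 + (-8) = -33
Bivector part b = 5*2 - (-4)*(-5) = 10 - 20 = -10
uv = -33 - 10*e12


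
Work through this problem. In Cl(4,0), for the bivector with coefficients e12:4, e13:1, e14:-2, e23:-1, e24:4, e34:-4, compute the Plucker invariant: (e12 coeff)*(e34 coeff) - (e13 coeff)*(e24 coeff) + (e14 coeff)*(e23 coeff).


Plucker relation: af - be + cd
a*f = 4*(-4) = -16
b*e = 1*4 = 4
c*d = (-2)*(-1) = 2
af - be + cd = -16 - 4 + 2
= -18


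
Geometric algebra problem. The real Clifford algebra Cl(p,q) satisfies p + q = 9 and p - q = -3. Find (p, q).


We need p + q = 9 and p - q = -3.
Adding: 2p = 9 + (-3) = 6, so p = 3.
Then q = 9 - 3 = 6.
(p, q) = (3, 6)


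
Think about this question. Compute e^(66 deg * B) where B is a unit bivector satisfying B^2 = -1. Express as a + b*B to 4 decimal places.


For a unit bivector B with B^2 = -1, the exponential series gives
e^(theta*B) = cos(theta) + sin(theta)*B (the GA analogue of Euler's formula).
theta = 66 degrees = 1.151917 rad
cos(66 deg) = 0.4067
sin(66 deg) = 0.9135
exp(theta*B) = 0.4067 + 0.9135*B


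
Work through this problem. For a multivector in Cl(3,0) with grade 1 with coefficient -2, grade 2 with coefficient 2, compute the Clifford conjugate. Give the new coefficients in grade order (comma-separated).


Clifford conjugate sign for grade k: (-1)^(k(k+1)/2)
Grade 1: (-1)^(1*2/2) = (-1)^1 = -1, coeff -2 -> 2
Grade 2: (-1)^(2*3/2) = (-1)^3 = -1, coeff 2 -> -2
Conjugated coefficients: 2, -2


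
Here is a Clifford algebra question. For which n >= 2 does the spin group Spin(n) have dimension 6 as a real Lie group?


dim Spin(n) = dim so(n) = n(n-1)/2.
Solve n(n-1)/2 = 6, i.e. n^2 - n - 12 = 0.
Discriminant = 1 + 8*6 = 49
n = (1 + sqrt(49))/2 = (1 + 7)/2 = 4


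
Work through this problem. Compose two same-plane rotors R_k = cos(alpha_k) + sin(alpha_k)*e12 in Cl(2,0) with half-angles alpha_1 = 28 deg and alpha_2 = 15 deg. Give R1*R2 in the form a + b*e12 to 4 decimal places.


Same-plane rotors commute and their half-angles add:
R1*R2 = cos(a1 + a2) + sin(a1 + a2)*e12.
a1 + a2 = 28 + 15 = 43 deg
cos(43 deg) = 0.7314
sin(43 deg) = 0.6820
R1*R2 = 0.7314 + 0.6820*e12


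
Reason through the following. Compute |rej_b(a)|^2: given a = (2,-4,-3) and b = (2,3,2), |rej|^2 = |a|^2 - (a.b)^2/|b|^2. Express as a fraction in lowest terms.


|a|^2 = 2^2 + (-4)^2 + (-3)^2 = 29
|b|^2 = 2^2 + 3^2 + 2^2 = 17
a . b = 2*2 + (-4)*3 + (-3)*2 = -14
(a.b)^2 = (-14)^2 = 196
|rej|^2 = 29 - 196/17
= (493 - 196)/17
= 297/17
In lowest terms: 297/17


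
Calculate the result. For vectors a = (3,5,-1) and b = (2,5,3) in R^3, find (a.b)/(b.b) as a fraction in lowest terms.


Projection coefficient = (a . b) / (b . b)
a . b = 3*2 + 5*5 + (-1)*3
= 6 + 25 + (-3) = 28
b . b = 2^2 + 5^2 + 3^2
= 4 + 25 + 9 = 38
Coefficient = 28/38
In lowest terms: 14/19


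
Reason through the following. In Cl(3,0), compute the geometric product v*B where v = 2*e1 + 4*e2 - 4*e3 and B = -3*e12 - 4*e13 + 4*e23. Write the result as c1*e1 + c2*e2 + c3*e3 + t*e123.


vB has grade-1 (vector) and grade-3 (trivector) parts: vB = (v _| B) + (v ^ B).
Vector part <vB>_1:
  e1: -v2*b12 - v3*b13 = -(4)*(-3) - (-4)*(-4) = -4
  e2: v1*b12 - v3*b23 = (2)*(-3) - (-4)*(4) = 10
  e3: v1*b13 + v2*b23 = (2)*(-4) + (4)*(4) = 8
Trivector part <vB>_3:
  e123: v1*b23 - v2*b13 + v3*b12 = (2)*(4) - (4)*(-4) + (-4)*(-3) = 36
vB = -4*e1 + 10*e2 + 8*e3 + 36*e123


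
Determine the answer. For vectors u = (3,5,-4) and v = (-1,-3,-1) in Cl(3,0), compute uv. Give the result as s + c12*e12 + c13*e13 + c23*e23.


In Cl(3,0): e_i^2 = 1, e_ie_j = -e_je_i for i != j.
Scalar part = u . v = 3*(-1) + 5*(-3) + (-4)*(-1)
= -3 + (-15) + 4 = -14
e12 coeff = 3*(-3) - 5*(-1) = -9 - (-5) = -4
e13 coeff = 3*(-1) - (-4)*(-1) = -3 - 4 = -7
e23 coeff = 5*(-1) - (-4)*(-3) = -5 - 12 = -17
uv = -14 - 4*e12 - 7*e13 - 17*e23


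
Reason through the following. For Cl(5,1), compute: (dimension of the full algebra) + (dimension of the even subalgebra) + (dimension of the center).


n = 5 + 1 = 6
Total dim = 2^6 = 64
Even subalgebra dim = 2^5 = 32
n is even, so center dim = 1
Sum = 64 + 32 + 1 = 97


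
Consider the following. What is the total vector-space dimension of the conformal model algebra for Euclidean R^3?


The conformal model of R^3 uses Cl(4,1): the 3 Euclidean generators plus two extra orthogonal generators e+ (e+^2 = +1) and e- (e-^2 = -1), from which the null vectors e0, einf are built.
Number of generators m = 3 + 2 = 5.
dim Cl(p,q) = 2^m = 2^5 = 32


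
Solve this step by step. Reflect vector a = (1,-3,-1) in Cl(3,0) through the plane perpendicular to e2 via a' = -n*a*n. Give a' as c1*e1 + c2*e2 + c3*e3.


Reflection formula: a' = -n*a*n, with n = e2 (unit vector, n^2 = 1).
For reflection through hyperplane perp to e2:
The component along e2 flips sign, others stay.
a = (1, -3, -1)
a' = (1, 3, -1)
a' = 1*e1 + 3*e2 - 1*e3


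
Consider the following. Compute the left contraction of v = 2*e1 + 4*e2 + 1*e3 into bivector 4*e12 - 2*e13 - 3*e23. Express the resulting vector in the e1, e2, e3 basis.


Left contraction v _| B = <vB>_1 (grade-1 part of the geometric product vB).
Using e1_|e12 = e2, e2_|e12 = -e1, e1_|e13 = e3, e3_|e13 = -e1, e2_|e23 = e3, e3_|e23 = -e2:
e1 coeff: -v2*b12 - v3*b13 = -(4)*(4) - (1)*(-2) = -14
e2 coeff: v1*b12 - v3*b23 = (2)*(4) - (1)*(-3) = 11
e3 coeff: v1*b13 + v2*b23 = (2)*(-2) + (4)*(-3) = -16
v _| B = -14*e1 + 11*e2 - 16*e3


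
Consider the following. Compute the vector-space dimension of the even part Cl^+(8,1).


Even subalgebra dimension = 2^(n-1)
n = 8 + 1 = 9
2^(9 - 1) = 2^8 = 256
Verification: sum of C(9,k) for even k = 1 + 36 + 126 + 84 + 9 = 256
Result = 256


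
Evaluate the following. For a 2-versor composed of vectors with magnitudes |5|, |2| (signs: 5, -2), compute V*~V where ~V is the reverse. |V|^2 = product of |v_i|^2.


Each vector v_i has |v_i|^2 = s_i^2
Squared scales: 5^2 = 25, (-2)^2 = 4
|V|^2 = 25 * 4
= 100


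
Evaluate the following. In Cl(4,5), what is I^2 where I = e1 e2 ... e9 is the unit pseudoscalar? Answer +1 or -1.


The pseudoscalar I = e1...e_n (product of all n generators) of Cl(p,q) satisfies I^2 = (-1)^(q + n(n-1)/2).
p = 4, q = 5, n = p + q = 9
n(n-1)/2 = 9 * 8 / 2 = 36
Exponent = q + n(n-1)/2 = 5 + 36 = 41
I^2 = (-1)^41 = -1


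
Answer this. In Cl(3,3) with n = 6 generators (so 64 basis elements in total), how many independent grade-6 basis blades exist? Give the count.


Number of grade-k basis blades in Cl(p,q) with n = p + q is C(n, k).
n = 3 + 3 = 6
C(6, 6) = 6! / (6! * 0!)
= 720 / (720 * 1)
= 1


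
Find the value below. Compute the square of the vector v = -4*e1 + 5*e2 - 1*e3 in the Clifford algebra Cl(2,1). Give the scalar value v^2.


v^2 = sum of c_i^2 * e_i^2
Positive signature terms (e_i^2 = +1): (-4)^2 + 5^2 = 41
Negative signature terms (e_j^2 = -1): (-1)^2 = 1
v^2 = 41 - 1 = 40


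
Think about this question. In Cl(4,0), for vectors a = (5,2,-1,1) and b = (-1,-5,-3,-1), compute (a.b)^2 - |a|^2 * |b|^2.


a . b = 5*(-1) + 2*(-5) + (-1)*(-3) + 1*(-1)
= -5 + (-10) + 3 + (-1) = -13
|a|^2 = 5^2 + 2^2 + (-1)^2 + 1^2 = 31
|b|^2 = (-1)^2 + (-5)^2 + (-3)^2 + (-1)^2 = 36
(a.b)^2 = (-13)^2 = 169
|a|^2 * |b|^2 = 31 * 36 = 1116
Result = 169 - 1116 = -947


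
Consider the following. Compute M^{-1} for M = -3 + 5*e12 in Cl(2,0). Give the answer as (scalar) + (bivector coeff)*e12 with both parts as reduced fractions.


M = -3 + 5*e12, where e12^2 = -1.
Since M commutes with its reverse ~M = a - b*e12, M * ~M = a^2 - b^2*e12^2 = a^2 + b^2.
So M^{-1} = ~M / (a^2 + b^2) = (a - b*e12)/(a^2 + b^2).
a^2 + b^2 = 9 + 25 = 34
Scalar part = -3/34 = -3/34
Bivector coeff = -5/34 = -5/34
M^{-1} = -3/34 - 5/34*e12


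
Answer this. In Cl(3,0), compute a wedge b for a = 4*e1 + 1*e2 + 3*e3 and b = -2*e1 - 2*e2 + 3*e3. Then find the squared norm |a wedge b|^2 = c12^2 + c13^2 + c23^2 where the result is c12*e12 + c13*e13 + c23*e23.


a wedge b = (a1*b2 - a2*b1)*e12 + (a1*b3 - a3*b1)*e13 + (a2*b3 - a3*b2)*e23
e12 coeff: 4*(-2) - 1*(-2) = -8 - (-2) = -6
e13 coeff: 4*3 - 3*(-2) = 12 - (-6) = 18
e23 coeff: 1*3 - 3*(-2) = 3 - (-6) = 9
|a wedge b|^2 = (-6)^2 + 18^2 + 9^2
= 36 + 324 + 81
= 441


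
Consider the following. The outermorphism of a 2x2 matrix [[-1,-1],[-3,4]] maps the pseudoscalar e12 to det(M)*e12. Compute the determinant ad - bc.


The outermorphism of a linear map f sends e1^e2 to f(e1)^f(e2).
f(e1) = -1*e1 - 3*e2
f(e2) = -1*e1 + 4*e2
f(e1) ^ f(e2) = (-1*e1 - 3*e2) ^ (-1*e1 + 4*e2)
= (-1)*4*e12 + (-3)*(-1)*e21
= (-4 - 3)*e12
= -7*e12
Coefficient = -7


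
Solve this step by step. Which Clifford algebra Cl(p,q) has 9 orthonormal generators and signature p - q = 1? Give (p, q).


We need p + q = 9 and p - q = 1.
Adding: 2p = 9 + 1 = 10, so p = 5.
Then q = 9 - 5 = 4.
(p, q) = (5, 4)


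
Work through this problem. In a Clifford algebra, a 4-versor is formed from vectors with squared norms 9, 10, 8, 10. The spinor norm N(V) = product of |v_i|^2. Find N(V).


Spinor norm N(V) = |v1|^2 * |v2|^2 * ... * |v4|^2
= 9 * 10 * 8 * 10
Running product: 9, 90, 720, 7200
N(V) = 7200


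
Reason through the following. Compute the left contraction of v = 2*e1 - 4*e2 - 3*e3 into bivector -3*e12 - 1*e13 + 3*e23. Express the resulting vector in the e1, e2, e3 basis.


Left contraction v _| B = <vB>_1 (grade-1 part of the geometric product vB).
Using e1_|e12 = e2, e2_|e12 = -e1, e1_|e13 = e3, e3_|e13 = -e1, e2_|e23 = e3, e3_|e23 = -e2:
e1 coeff: -v2*b12 - v3*b13 = -(-4)*(-3) - (-3)*(-1) = -15
e2 coeff: v1*b12 - v3*b23 = (2)*(-3) - (-3)*(3) = 3
e3 coeff: v1*b13 + v2*b23 = (2)*(-1) + (-4)*(3) = -14
v _| B = -15*e1 + 3*e2 - 14*e3


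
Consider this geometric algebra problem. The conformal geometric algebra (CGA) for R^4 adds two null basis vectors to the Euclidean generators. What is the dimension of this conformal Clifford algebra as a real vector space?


The conformal model of R^4 uses Cl(5,1): the 4 Euclidean generators plus two extra orthogonal generators e+ (e+^2 = +1) and e- (e-^2 = -1), from which the null vectors e0, einf are built.
Number of generators m = 4 + 2 = 6.
dim Cl(p,q) = 2^m = 2^6 = 64


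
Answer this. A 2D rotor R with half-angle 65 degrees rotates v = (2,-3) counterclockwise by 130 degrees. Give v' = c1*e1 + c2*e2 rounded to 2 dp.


Rotor R = cos(65deg) - sin(65deg)*e12
Rotation angle theta = 2 * 65 = 130 degrees
v' = R*v*~R rotates v by theta.
cos(130deg) = -0.6428, sin(130deg) = 0.7660
v'_1 = 2*cos(130deg) - (-3)*sin(130deg)
= 2*(-0.6428) - (-3)*0.7660
= 1.01
v'_2 = 2*sin(130deg) + (-3)*cos(130deg)
= 2*0.7660 + (-3)*(-0.6428)
= 3.46
v' = 1.01*e1 + 3.46*e2


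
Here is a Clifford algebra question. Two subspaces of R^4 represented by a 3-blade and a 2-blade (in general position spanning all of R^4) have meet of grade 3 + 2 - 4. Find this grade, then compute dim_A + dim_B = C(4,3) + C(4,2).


Meet grade = grade(A) + grade(B) - n
= 3 + 2 - 4 = 1
C(4,3) = 4
C(4,2) = 6
dim_A + dim_B = 4 + 6 = 10


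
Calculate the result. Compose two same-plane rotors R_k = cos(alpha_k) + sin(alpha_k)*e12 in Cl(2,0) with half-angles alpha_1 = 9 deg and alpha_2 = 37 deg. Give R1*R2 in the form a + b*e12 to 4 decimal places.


Same-plane rotors commute and their half-angles add:
R1*R2 = cos(a1 + a2) + sin(a1 + a2)*e12.
a1 + a2 = 9 + 37 = 46 deg
cos(46 deg) = 0.6947
sin(46 deg) = 0.7193
R1*R2 = 0.6947 + 0.7193*e12


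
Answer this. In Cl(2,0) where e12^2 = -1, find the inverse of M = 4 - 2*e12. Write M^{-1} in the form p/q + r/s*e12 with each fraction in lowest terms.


M = 4 - 2*e12, where e12^2 = -1.
Since M commutes with its reverse ~M = a - b*e12, M * ~M = a^2 - b^2*e12^2 = a^2 + b^2.
So M^{-1} = ~M / (a^2 + b^2) = (a - b*e12)/(a^2 + b^2).
a^2 + b^2 = 16 + 4 = 20
Scalar part = 4/20 = 1/5
Bivector coeff = 2/20 = 1/10
M^{-1} = 1/5 + 1/10*e12


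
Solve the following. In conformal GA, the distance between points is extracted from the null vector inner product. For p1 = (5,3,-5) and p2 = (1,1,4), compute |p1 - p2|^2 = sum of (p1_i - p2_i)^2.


p1 - p2 = (4, 2, -9)
|p1 - p2|^2 = 4^2 + 2^2 + (-9)^2
= 16 + 4 + 81
= 101


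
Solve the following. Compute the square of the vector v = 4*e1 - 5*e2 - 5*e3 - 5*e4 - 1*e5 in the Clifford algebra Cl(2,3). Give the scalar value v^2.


v^2 = sum of c_i^2 * e_i^2
Positive signature terms (e_i^2 = +1): 4^2 + (-5)^2 = 41
Negative signature terms (e_j^2 = -1): (-5)^2 + (-5)^2 + (-1)^2 = 51
v^2 = 41 - 51 = -10


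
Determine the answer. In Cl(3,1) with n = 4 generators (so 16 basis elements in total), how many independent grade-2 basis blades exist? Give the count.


Number of grade-k basis blades in Cl(p,q) with n = p + q is C(n, k).
n = 3 + 1 = 4
C(4, 2) = 4! / (2! * 2!)
= 24 / (2 * 2)
= 6


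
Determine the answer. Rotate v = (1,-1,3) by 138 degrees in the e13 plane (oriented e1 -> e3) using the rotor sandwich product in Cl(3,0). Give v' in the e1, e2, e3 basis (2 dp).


Rotor R = cos(69deg) - sin(69deg)*e13
Rotation angle theta = 2 * 69 = 138 degrees in the e13 plane (e1 -> e3).
The component perpendicular to the plane (e2) is invariant: v'_2 = v2 = -1.00
cos(138deg) = -0.7431, sin(138deg) = 0.6691
v'_1 = v1*cos(theta) - v3*sin(theta) = 1*(-0.7431) - 3*0.6691 = -2.75
v'_3 = v1*sin(theta) + v3*cos(theta) = 1*0.6691 + 3*(-0.7431) = -1.56
v' = -2.75*e1 - 1.00*e2 - 1.56*e3


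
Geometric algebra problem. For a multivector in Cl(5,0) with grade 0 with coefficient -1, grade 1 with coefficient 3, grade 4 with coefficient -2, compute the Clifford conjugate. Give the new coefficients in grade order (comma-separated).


Clifford conjugate sign for grade k: (-1)^(k(k+1)/2)
Grade 0: (-1)^(0*1/2) = (-1)^0 = 1, coeff -1 -> -1
Grade 1: (-1)^(1*2/2) = (-1)^1 = -1, coeff 3 -> -3
Grade 4: (-1)^(4*5/2) = (-1)^10 = 1, coeff -2 -> -2
Conjugated coefficients: -1, -3, -2


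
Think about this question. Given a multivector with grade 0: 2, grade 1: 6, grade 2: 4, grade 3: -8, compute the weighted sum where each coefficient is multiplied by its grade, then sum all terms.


Grade-weighted sum = sum of grade_k * coefficient_k
0*2 = 0
1*6 = 6
2*4 = 8
3*(-8) = -24
Total = 0 + 6 + 8 + (-24) = -10


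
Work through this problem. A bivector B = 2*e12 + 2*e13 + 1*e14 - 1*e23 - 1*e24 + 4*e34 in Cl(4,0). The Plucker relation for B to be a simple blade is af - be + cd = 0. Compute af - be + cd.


Plucker relation: af - be + cd
a*f = 2*4 = 8
b*e = 2*(-1) = -2
c*d = 1*(-1) = -1
af - be + cd = 8 - (-2) + (-1)
= 9


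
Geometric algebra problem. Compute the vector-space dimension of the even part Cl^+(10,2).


Even subalgebra dimension = 2^(n-1)
n = 10 + 2 = 12
2^(12 - 1) = 2^11 = 2048
Verification: sum of C(12,k) for even k = 1 + 66 + 495 + 924 + 495 + 66 + 1 = 2048
Result = 2048


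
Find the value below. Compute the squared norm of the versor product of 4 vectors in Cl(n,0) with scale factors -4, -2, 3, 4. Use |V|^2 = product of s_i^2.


Each vector v_i has |v_i|^2 = s_i^2
Squared scales: (-4)^2 = 16, (-2)^2 = 4, 3^2 = 9, 4^2 = 16
|V|^2 = 16 * 4 * 9 * 16
= 9216


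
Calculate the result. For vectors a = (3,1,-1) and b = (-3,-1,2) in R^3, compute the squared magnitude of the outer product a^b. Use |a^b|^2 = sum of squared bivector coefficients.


a wedge b = (a1*b2 - a2*b1)*e12 + (a1*b3 - a3*b1)*e13 + (a2*b3 - a3*b2)*e23
e12 coeff: 3*(-1) - 1*(-3) = -3 - (-3) = 0
e13 coeff: 3*2 - (-1)*(-3) = 6 - 3 = 3
e23 coeff: 1*2 - (-1)*(-1) = 2 - 1 = 1
|a wedge b|^2 = 0^2 + 3^2 + 1^2
= 0 + 9 + 1
= 10


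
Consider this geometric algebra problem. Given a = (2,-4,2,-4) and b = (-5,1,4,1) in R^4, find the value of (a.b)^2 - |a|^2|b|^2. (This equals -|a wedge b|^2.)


a . b = 2*(-5) + (-4)*1 + 2*4 + (-4)*1
= -10 + (-4) + 8 + (-4) = -10
|a|^2 = 2^2 + (-4)^2 + 2^2 + (-4)^2 = 40
|b|^2 = (-5)^2 + 1^2 + 4^2 + 1^2 = 43
(a.b)^2 = (-10)^2 = 100
|a|^2 * |b|^2 = 40 * 43 = 1720
Result = 100 - 1720 = -1620


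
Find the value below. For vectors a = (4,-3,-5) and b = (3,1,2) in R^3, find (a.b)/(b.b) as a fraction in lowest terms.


Projection coefficient = (a . b) / (b . b)
a . b = 4*3 + (-3)*1 + (-5)*2
= 12 + (-3) + (-10) = -1
b . b = 3^2 + 1^2 + 2^2
= 9 + 1 + 4 = 14
Coefficient = -1/14
In lowest terms: -1/14


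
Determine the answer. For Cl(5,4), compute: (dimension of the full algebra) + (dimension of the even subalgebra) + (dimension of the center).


n = 5 + 4 = 9
Total dim = 2^9 = 512
Even subalgebra dim = 2^8 = 256
n is odd, so center dim = 2
Sum = 512 + 256 + 2 = 770


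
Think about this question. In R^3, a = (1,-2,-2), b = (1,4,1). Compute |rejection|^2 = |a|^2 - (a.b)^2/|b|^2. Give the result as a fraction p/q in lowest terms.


|a|^2 = 1^2 + (-2)^2 + (-2)^2 = 9
|b|^2 = 1^2 + 4^2 + 1^2 = 18
a . b = 1*1 + (-2)*4 + (-2)*1 = -9
(a.b)^2 = (-9)^2 = 81
|rej|^2 = 9 - 81/18
= (162 - 81)/18
= 81/18
In lowest terms: 9/2


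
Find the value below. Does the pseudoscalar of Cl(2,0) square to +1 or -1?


The pseudoscalar I = e1...e_n (product of all n generators) of Cl(p,q) satisfies I^2 = (-1)^(q + n(n-1)/2).
p = 2, q = 0, n = p + q = 2
n(n-1)/2 = 2 * 1 / 2 = 1
Exponent = q + n(n-1)/2 = 0 + 1 = 1
I^2 = (-1)^1 = -1


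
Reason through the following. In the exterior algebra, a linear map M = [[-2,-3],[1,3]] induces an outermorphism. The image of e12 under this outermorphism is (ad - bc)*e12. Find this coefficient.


The outermorphism of a linear map f sends e1^e2 to f(e1)^f(e2).
f(e1) = -2*e1 + 1*e2
f(e2) = -3*e1 + 3*e2
f(e1) ^ f(e2) = (-2*e1 + 1*e2) ^ (-3*e1 + 3*e2)
= (-2)*3*e12 + 1*(-3)*e21
= (-6 - (-3))*e12
= -3*e12
Coefficient = -3


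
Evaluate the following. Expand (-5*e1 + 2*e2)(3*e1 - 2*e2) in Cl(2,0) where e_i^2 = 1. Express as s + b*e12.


Expand: (-5*e1 + 2*e2)(3*e1 - 2*e2)
= (-5)*3*e1e1 + (-5)*(-2)*e1e2 + 2*3*e2e1 + 2*(-2)*e2e2
Using e1^2 = e2^2 = 1, e2e1 = -e1e2:
Scalar part s = (-5)*3 + 2*(-2) = -15 + (-4) = -19
Bivector part b = (-5)*(-2) - 2*3 = 10 - 6 = 4
uv = -19 + 4*e12


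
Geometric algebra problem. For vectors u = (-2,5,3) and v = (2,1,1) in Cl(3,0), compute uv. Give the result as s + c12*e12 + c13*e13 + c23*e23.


In Cl(3,0): e_i^2 = 1, e_ie_j = -e_je_i for i != j.
Scalar part = u . v = (-2)*2 + 5*1 + 3*1
= -4 + 5 + 3 = 4
e12 coeff = (-2)*1 - 5*2 = -2 - 10 = -12
e13 coeff = (-2)*1 - 3*2 = -2 - 6 = -8
e23 coeff = 5*1 - 3*1 = 5 - 3 = 2
uv = 4 - 12*e12 - 8*e13 + 2*e23


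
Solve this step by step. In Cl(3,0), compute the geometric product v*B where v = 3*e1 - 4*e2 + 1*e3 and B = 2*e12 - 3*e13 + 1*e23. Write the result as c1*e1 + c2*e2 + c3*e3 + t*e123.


vB has grade-1 (vector) and grade-3 (trivector) parts: vB = (v _| B) + (v ^ B).
Vector part <vB>_1:
  e1: -v2*b12 - v3*b13 = -(-4)*(2) - (1)*(-3) = 11
  e2: v1*b12 - v3*b23 = (3)*(2) - (1)*(1) = 5
  e3: v1*b13 + v2*b23 = (3)*(-3) + (-4)*(1) = -13
Trivector part <vB>_3:
  e123: v1*b23 - v2*b13 + v3*b12 = (3)*(1) - (-4)*(-3) + (1)*(2) = -7
vB = 11*e1 + 5*e2 - 13*e3 - 7*e123


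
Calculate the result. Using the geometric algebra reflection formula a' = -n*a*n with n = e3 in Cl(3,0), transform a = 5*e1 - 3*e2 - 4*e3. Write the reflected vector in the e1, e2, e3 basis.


Reflection formula: a' = -n*a*n, with n = e3 (unit vector, n^2 = 1).
For reflection through hyperplane perp to e3:
The component along e3 flips sign, others stay.
a = (5, -3, -4)
a' = (5, -3, 4)
a' = 5*e1 - 3*e2 + 4*e3


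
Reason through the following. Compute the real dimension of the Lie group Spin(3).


Spin(n) double-covers SO(n); both have Lie algebra so(n) of dimension n(n-1)/2.
n = 3
n(n-1) = 3 * 2 = 6
dim Spin(3) = 6/2 = 3


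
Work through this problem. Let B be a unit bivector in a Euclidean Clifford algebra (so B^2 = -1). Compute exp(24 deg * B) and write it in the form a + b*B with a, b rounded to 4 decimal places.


For a unit bivector B with B^2 = -1, the exponential series gives
e^(theta*B) = cos(theta) + sin(theta)*B (the GA analogue of Euler's formula).
theta = 24 degrees = 0.418879 rad
cos(24 deg) = 0.9135
sin(24 deg) = 0.4067
exp(theta*B) = 0.9135 + 0.4067*B


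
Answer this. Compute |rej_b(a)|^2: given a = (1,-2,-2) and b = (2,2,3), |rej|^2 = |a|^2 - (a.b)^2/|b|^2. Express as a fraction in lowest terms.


|a|^2 = 1^2 + (-2)^2 + (-2)^2 = 9
|b|^2 = 2^2 + 2^2 + 3^2 = 17
a . b = 1*2 + (-2)*2 + (-2)*3 = -8
(a.b)^2 = (-8)^2 = 64
|rej|^2 = 9 - 64/17
= (153 - 64)/17
= 89/17
In lowest terms: 89/17


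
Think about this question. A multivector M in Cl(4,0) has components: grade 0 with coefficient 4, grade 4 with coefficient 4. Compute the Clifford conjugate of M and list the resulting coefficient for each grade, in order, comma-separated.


Clifford conjugate sign for grade k: (-1)^(k(k+1)/2)
Grade 0: (-1)^(0*1/2) = (-1)^0 = 1, coeff 4 -> 4
Grade 4: (-1)^(4*5/2) = (-1)^10 = 1, coeff 4 -> 4
Conjugated coefficients: 4, 4


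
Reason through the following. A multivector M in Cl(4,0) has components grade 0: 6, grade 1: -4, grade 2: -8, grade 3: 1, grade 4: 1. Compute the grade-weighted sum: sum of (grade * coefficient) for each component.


Grade-weighted sum = sum of grade_k * coefficient_k
0*6 = 0
1*(-4) = -4
2*(-8) = -16
3*1 = 3
4*1 = 4
Total = 0 + (-4) + (-16) + 3 + 4 = -13


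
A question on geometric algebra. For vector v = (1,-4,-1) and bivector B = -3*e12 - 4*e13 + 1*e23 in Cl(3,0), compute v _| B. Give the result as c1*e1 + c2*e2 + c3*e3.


Left contraction v _| B = <vB>_1 (grade-1 part of the geometric product vB).
Using e1_|e12 = e2, e2_|e12 = -e1, e1_|e13 = e3, e3_|e13 = -e1, e2_|e23 = e3, e3_|e23 = -e2:
e1 coeff: -v2*b12 - v3*b13 = -(-4)*(-3) - (-1)*(-4) = -16
e2 coeff: v1*b12 - v3*b23 = (1)*(-3) - (-1)*(1) = -2
e3 coeff: v1*b13 + v2*b23 = (1)*(-4) + (-4)*(1) = -8
v _| B = -16*e1 - 2*e2 - 8*e3


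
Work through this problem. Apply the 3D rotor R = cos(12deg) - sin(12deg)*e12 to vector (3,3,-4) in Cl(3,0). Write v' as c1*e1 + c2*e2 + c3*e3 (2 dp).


Rotor R = cos(12deg) - sin(12deg)*e12
Rotation angle theta = 2 * 12 = 24 degrees in the e12 plane (e1 -> e2).
The component perpendicular to the plane (e3) is invariant: v'_3 = v3 = -4.00
cos(24deg) = 0.9135, sin(24deg) = 0.4067
v'_1 = v1*cos(theta) - v2*sin(theta) = 3*0.9135 - 3*0.4067 = 1.52
v'_2 = v1*sin(theta) + v2*cos(theta) = 3*0.4067 + 3*0.9135 = 3.96
v' = 1.52*e1 + 3.96*e2 - 4.00*e3


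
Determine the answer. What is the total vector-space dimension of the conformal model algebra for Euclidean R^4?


The conformal model of R^4 uses Cl(5,1): the 4 Euclidean generators plus two extra orthogonal generators e+ (e+^2 = +1) and e- (e-^2 = -1), from which the null vectors e0, einf are built.
Number of generators m = 4 + 2 = 6.
dim Cl(p,q) = 2^m = 2^6 = 64


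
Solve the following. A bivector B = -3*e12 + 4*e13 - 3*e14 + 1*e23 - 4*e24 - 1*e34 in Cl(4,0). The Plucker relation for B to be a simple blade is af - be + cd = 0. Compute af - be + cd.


Plucker relation: af - be + cd
a*f = (-3)*(-1) = 3
b*e = 4*(-4) = -16
c*d = (-3)*1 = -3
af - be + cd = 3 - (-16) + (-3)
= 16


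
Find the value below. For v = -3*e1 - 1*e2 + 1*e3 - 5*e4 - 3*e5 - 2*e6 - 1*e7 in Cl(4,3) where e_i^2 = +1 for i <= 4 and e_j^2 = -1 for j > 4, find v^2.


v^2 = sum of c_i^2 * e_i^2
Positive signature terms (e_i^2 = +1): (-3)^2 + (-1)^2 + 1^2 + (-5)^2 = 36
Negative signature terms (e_j^2 = -1): (-3)^2 + (-2)^2 + (-1)^2 = 14
v^2 = 36 - 14 = 22


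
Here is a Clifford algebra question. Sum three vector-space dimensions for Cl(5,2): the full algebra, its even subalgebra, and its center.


n = 5 + 2 = 7
Total dim = 2^7 = 128
Even subalgebra dim = 2^6 = 64
n is odd, so center dim = 2
Sum = 128 + 64 + 2 = 194


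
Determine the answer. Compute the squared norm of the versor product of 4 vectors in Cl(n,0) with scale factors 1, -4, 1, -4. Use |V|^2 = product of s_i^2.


Each vector v_i has |v_i|^2 = s_i^2
Squared scales: 1^2 = 1, (-4)^2 = 16, 1^2 = 1, (-4)^2 = 16
|V|^2 = 1 * 16 * 1 * 16
= 256


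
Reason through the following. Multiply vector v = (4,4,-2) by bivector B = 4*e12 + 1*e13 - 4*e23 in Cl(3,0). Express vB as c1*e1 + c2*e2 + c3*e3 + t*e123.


vB has grade-1 (vector) and grade-3 (trivector) parts: vB = (v _| B) + (v ^ B).
Vector part <vB>_1:
  e1: -v2*b12 - v3*b13 = -(4)*(4) - (-2)*(1) = -14
  e2: v1*b12 - v3*b23 = (4)*(4) - (-2)*(-4) = 8
  e3: v1*b13 + v2*b23 = (4)*(1) + (4)*(-4) = -12
Trivector part <vB>_3:
  e123: v1*b23 - v2*b13 + v3*b12 = (4)*(-4) - (4)*(1) + (-2)*(4) = -28
vB = -14*e1 + 8*e2 - 12*e3 - 28*e123


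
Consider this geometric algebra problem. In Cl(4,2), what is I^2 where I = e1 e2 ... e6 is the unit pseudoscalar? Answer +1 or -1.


The pseudoscalar I = e1...e_n (product of all n generators) of Cl(p,q) satisfies I^2 = (-1)^(q + n(n-1)/2).
p = 4, q = 2, n = p + q = 6
n(n-1)/2 = 6 * 5 / 2 = 15
Exponent = q + n(n-1)/2 = 2 + 15 = 17
I^2 = (-1)^17 = -1


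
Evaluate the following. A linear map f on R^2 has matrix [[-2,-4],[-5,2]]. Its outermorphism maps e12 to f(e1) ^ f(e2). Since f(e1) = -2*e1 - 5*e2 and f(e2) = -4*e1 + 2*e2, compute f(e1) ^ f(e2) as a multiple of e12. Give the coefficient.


The outermorphism of a linear map f sends e1^e2 to f(e1)^f(e2).
f(e1) = -2*e1 - 5*e2
f(e2) = -4*e1 + 2*e2
f(e1) ^ f(e2) = (-2*e1 - 5*e2) ^ (-4*e1 + 2*e2)
= (-2)*2*e12 + (-5)*(-4)*e21
= (-4 - 20)*e12
= -24*e12
Coefficient = -24


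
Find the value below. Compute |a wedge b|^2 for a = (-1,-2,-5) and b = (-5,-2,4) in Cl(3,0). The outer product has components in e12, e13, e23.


a wedge b = (a1*b2 - a2*b1)*e12 + (a1*b3 - a3*b1)*e13 + (a2*b3 - a3*b2)*e23
e12 coeff: (-1)*(-2) - (-2)*(-5) = 2 - 10 = -8
e13 coeff: (-1)*4 - (-5)*(-5) = -4 - 25 = -29
e23 coeff: (-2)*4 - (-5)*(-2) = -8 - 10 = -18
|a wedge b|^2 = (-8)^2 + (-29)^2 + (-18)^2
= 64 + 841 + 324
= 1229


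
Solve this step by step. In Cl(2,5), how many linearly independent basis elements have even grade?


Even subalgebra dimension = 2^(n-1)
n = 2 + 5 = 7
2^(7 - 1) = 2^6 = 64
Verification: sum of C(7,k) for even k = 1 + 21 + 35 + 7 = 64
Result = 64


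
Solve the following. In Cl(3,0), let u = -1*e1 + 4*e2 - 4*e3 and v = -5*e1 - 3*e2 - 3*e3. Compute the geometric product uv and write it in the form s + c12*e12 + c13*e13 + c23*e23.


In Cl(3,0): e_i^2 = 1, e_ie_j = -e_je_i for i != j.
Scalar part = u . v = (-1)*(-5) + 4*(-3) + (-4)*(-3)
= 5 + (-12) + 12 = 5
e12 coeff = (-1)*(-3) - 4*(-5) = 3 - (-20) = 23
e13 coeff = (-1)*(-3) - (-4)*(-5) = 3 - 20 = -17
e23 coeff = 4*(-3) - (-4)*(-3) = -12 - 12 = -24
uv = 5 + 23*e12 - 17*e13 - 24*e23


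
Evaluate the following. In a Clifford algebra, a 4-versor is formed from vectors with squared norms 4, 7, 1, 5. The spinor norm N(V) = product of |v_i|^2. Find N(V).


Spinor norm N(V) = |v1|^2 * |v2|^2 * ... * |v4|^2
= 4 * 7 * 1 * 5
Running product: 4, 28, 28, 140
N(V) = 140


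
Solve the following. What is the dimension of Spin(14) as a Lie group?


Spin(n) double-covers SO(n); both have Lie algebra so(n) of dimension n(n-1)/2.
n = 14
n(n-1) = 14 * 13 = 182
dim Spin(14) = 182/2 = 91


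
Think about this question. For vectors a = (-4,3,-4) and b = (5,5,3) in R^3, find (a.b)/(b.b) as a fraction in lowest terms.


Projection coefficient = (a . b) / (b . b)
a . b = (-4)*5 + 3*5 + (-4)*3
= -20 + 15 + (-12) = -17
b . b = 5^2 + 5^2 + 3^2
= 25 + 25 + 9 = 59
Coefficient = -17/59
In lowest terms: -17/59


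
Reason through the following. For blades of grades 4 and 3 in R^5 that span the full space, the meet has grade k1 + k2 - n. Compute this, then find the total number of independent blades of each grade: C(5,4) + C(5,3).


Meet grade = grade(A) + grade(B) - n
= 4 + 3 - 5 = 2
C(5,4) = 5
C(5,3) = 10
dim_A + dim_B = 5 + 10 = 15
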